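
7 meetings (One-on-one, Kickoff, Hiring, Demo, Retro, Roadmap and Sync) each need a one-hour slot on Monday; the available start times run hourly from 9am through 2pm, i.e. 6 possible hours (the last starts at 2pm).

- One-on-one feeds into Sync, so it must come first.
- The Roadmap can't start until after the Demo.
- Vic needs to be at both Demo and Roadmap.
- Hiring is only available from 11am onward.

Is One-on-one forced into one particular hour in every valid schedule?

One-on-one can be 9am (e.g. One-on-one in 9am, Roadmap in 10am, Kickoff in 9am, Sync in 10am, Hiring in 11am, Demo in 9am, Retro in 9am) or 10am (e.g. One-on-one -> 10am; Demo -> 9am; Kickoff -> 9am; Hiring -> 11am; Retro -> 9am; Roadmap -> 10am; Sync -> 11am).

No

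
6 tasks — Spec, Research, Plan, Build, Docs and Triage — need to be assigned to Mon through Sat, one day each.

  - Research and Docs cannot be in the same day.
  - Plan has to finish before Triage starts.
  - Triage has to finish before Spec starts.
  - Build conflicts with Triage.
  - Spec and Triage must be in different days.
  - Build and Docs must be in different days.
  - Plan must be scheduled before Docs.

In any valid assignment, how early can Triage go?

Precedence pushes Triage to at least Tue; downstream work caps Triage at Fri.
Triage at Tue is achievable: Plan in Mon, Research in Mon, Triage in Tue, Spec in Wed, Build in Mon, Docs in Tue.

Tue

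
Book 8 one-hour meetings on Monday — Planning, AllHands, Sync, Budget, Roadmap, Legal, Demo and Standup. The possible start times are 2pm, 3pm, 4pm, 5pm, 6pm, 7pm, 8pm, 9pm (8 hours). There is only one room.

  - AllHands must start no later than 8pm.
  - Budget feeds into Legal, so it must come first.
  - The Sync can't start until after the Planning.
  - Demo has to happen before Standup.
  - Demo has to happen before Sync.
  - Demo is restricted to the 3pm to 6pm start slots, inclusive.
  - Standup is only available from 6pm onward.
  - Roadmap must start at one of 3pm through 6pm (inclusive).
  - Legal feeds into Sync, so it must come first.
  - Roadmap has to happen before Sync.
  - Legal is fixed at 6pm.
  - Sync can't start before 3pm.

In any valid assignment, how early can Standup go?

7pm

Standup is available from 6pm.
Standup at 7pm is achievable: Demo=3pm; Budget=5pm; Planning=8pm; Roadmap=4pm; Standup=7pm; Legal=6pm; AllHands=2pm; Sync=9pm.
Nothing earlier works — the capacity limit rule out every hour before 7pm.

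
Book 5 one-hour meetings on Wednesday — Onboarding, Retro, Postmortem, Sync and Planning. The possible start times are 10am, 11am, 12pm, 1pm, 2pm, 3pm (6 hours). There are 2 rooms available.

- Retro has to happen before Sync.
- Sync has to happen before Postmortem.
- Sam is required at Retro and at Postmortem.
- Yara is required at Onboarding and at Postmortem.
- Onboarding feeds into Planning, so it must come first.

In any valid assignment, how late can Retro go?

1pm

Downstream work caps Retro at 1pm.
Retro at 1pm is achievable: Sync=2pm; Onboarding=10am; Postmortem=3pm; Retro=1pm; Planning=11am.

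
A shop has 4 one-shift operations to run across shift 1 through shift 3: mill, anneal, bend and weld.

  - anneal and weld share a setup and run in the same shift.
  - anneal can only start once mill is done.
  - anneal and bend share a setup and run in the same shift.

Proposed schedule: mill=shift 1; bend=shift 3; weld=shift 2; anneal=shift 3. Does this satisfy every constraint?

No. anneal and weld share a setup and run in the same shift is not satisfied.

anneal can only start once mill is done — holds.
anneal and bend share a setup and run in the same shift — holds.
anneal and weld share a setup and run in the same shift — violated.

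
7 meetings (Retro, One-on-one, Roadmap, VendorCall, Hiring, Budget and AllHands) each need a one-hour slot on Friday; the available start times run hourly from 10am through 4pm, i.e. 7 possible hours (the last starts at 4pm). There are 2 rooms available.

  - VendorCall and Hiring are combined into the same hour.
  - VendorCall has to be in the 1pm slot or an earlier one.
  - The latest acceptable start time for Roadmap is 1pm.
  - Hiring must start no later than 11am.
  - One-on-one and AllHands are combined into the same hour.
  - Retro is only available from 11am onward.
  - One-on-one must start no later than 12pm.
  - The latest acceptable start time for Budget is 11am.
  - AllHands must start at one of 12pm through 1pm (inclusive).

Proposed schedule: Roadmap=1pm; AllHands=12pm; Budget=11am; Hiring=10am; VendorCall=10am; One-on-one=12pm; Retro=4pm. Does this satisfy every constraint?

Valid

There are 2 rooms available — holds.
VendorCall and Hiring are combined into the same hour — holds.
The latest acceptable start time for Roadmap is 1pm — holds.
One-on-one must start no later than 12pm — holds.
Hiring must start no later than 11am — holds.
Retro is only available from 11am onward — holds.
One-on-one and AllHands are combined into the same hour — holds.
AllHands must start at one of 12pm through 1pm (inclusive) — holds.
The latest acceptable start time for Budget is 11am — holds.
VendorCall has to be in the 1pm slot or an earlier one — holds.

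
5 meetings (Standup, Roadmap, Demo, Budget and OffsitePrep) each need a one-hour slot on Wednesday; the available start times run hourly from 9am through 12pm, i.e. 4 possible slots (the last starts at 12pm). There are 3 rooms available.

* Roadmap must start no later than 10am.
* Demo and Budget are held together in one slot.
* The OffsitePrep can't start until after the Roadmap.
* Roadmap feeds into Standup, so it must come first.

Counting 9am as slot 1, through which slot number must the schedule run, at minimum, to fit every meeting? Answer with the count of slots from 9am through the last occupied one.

The precedence chain requires at least 2 distinct slots.
With at most 3 per slot and 5 meetings, at least 2 slots are needed.
2 works (last occupied slot: 10am): for example Roadmap in 9am; OffsitePrep in 10am; Demo in 9am; Budget in 9am; Standup in 10am.

2 slots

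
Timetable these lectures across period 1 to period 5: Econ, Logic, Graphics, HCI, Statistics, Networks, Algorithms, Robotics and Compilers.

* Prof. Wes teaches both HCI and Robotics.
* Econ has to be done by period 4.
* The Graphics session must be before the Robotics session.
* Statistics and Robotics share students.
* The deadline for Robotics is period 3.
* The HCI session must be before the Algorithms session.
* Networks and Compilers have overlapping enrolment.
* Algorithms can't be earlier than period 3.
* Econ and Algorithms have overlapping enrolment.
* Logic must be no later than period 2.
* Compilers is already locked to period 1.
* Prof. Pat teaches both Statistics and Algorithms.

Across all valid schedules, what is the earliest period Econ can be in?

Econ's own window allows nothing later than period 4.
Econ at period 1 is achievable: HCI=period 1, Robotics=period 2, Graphics=period 1, Statistics=period 1, Logic=period 1, Econ=period 1, Algorithms=period 3, Compilers=period 1, Networks=period 2.

period 1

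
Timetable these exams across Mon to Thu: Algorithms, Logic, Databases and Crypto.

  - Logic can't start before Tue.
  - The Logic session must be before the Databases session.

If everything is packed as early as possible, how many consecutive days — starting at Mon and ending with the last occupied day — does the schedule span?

3

The precedence chain requires at least 2 distinct days.
Propagating the time windows through the other constraints, Databases can't land before Wed — that is day 3 counting from Mon — so the schedule must run through at least 3 days.
3 works (last occupied day: Wed): for example Databases=Wed; Algorithms=Mon; Crypto=Mon; Logic=Tue.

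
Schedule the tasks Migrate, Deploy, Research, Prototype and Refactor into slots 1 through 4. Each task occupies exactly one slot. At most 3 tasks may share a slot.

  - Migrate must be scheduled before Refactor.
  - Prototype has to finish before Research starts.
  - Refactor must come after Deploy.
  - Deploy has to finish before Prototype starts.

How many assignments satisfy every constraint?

Splitting on Migrate: it can be 1 (11), 2 (8), 3 (4). Listing each branch's schedules as (Deploy, Research, Prototype, Refactor):
Migrate=1: (1,3,2,2) (1,3,2,3) (1,3,2,4) (1,4,2,2) (1,4,2,3) (1,4,2,4) (1,4,3,2) (1,4,3,3) (1,4,3,4) (2,4,3,3) (2,4,3,4) — 11.
Migrate=2: (1,3,2,3) (1,3,2,4) (1,4,2,3) (1,4,2,4) (1,4,3,3) (1,4,3,4) (2,4,3,3) (2,4,3,4) — 8.
Migrate=3: (1,3,2,4) (1,4,2,4) (1,4,3,4) (2,4,3,4) — 4.
Summing: 11 + 8 + 4 = 23.

23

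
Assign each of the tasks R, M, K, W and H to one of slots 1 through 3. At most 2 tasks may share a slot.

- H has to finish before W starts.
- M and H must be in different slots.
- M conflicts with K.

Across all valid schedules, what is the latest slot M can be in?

3

M at 3 is achievable: H -> 1, K -> 2, W -> 2, M -> 3, R -> 1.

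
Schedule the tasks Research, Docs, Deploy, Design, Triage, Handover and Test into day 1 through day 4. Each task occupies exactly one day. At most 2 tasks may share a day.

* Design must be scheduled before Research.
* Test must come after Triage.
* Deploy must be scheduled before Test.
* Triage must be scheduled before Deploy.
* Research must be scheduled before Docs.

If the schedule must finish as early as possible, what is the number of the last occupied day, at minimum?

day 4

The precedence chain requires at least 3 distinct days.
With at most 2 per day and 7 tasks, at least 4 days are needed.
4 works (last occupied day: day 4): for example Test -> day 3; Deploy -> day 2; Design -> day 1; Research -> day 2; Handover -> day 4; Docs -> day 3; Triage -> day 1.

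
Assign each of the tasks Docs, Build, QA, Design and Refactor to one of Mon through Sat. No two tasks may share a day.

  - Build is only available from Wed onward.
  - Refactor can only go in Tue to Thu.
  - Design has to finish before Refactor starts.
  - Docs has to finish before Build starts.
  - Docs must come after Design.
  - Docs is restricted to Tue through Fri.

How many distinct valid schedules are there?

50

Splitting on Docs: it can be Tue (12), Wed (14), Thu (12), Fri (12). Listing each branch's schedules as (Build, QA, Design, Refactor):
Docs=Tue: (Wed,Fri,Mon,Thu) (Wed,Sat,Mon,Thu) (Thu,Fri,Mon,Wed) (Thu,Sat,Mon,Wed) (Fri,Wed,Mon,Thu) (Fri,Thu,Mon,Wed) (Fri,Sat,Mon,Wed) (Fri,Sat,Mon,Thu) (Sat,Wed,Mon,Thu) (Sat,Thu,Mon,Wed) (Sat,Fri,Mon,Wed) (Sat,Fri,Mon,Thu) — 12.
Docs=Wed: (Thu,Fri,Mon,Tue) (Thu,Sat,Mon,Tue) (Fri,Mon,Tue,Thu) (Fri,Tue,Mon,Thu) (Fri,Thu,Mon,Tue) (Fri,Sat,Mon,Tue) (Fri,Sat,Mon,Thu) (Fri,Sat,Tue,Thu) (Sat,Mon,Tue,Thu) (Sat,Tue,Mon,Thu) (Sat,Thu,Mon,Tue) (Sat,Fri,Mon,Tue) (Sat,Fri,Mon,Thu) (Sat,Fri,Tue,Thu) — 14.
Docs=Thu: (Fri,Mon,Tue,Wed) (Fri,Tue,Mon,Wed) (Fri,Wed,Mon,Tue) (Fri,Sat,Mon,Tue) (Fri,Sat,Mon,Wed) (Fri,Sat,Tue,Wed) (Sat,Mon,Tue,Wed) (Sat,Tue,Mon,Wed) (Sat,Wed,Mon,Tue) (Sat,Fri,Mon,Tue) (Sat,Fri,Mon,Wed) (Sat,Fri,Tue,Wed) — 12.
Docs=Fri: (Sat,Mon,Tue,Wed) (Sat,Mon,Tue,Thu) (Sat,Mon,Wed,Thu) (Sat,Tue,Mon,Wed) (Sat,Tue,Mon,Thu) (Sat,Tue,Wed,Thu) (Sat,Wed,Mon,Tue) (Sat,Wed,Mon,Thu) (Sat,Wed,Tue,Thu) (Sat,Thu,Mon,Tue) (Sat,Thu,Mon,Wed) (Sat,Thu,Tue,Wed) — 12.
Summing: 12 + 14 + 12 + 12 = 50.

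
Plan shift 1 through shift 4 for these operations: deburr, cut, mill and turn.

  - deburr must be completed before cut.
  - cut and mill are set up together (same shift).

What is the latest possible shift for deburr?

Downstream work caps deburr at shift 3.
deburr at shift 3 is achievable: turn=shift 1, mill=shift 4, deburr=shift 3, cut=shift 4.

shift 3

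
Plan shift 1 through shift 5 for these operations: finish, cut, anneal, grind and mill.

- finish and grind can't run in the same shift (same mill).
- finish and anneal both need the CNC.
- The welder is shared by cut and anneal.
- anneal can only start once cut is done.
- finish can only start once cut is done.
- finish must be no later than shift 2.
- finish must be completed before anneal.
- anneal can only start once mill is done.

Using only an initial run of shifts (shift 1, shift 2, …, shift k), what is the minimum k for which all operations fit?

The precedence chain requires at least 3 distinct shifts.
3 works (last occupied shift: shift 3): for example cut=shift 1; grind=shift 1; mill=shift 1; anneal=shift 3; finish=shift 2.

3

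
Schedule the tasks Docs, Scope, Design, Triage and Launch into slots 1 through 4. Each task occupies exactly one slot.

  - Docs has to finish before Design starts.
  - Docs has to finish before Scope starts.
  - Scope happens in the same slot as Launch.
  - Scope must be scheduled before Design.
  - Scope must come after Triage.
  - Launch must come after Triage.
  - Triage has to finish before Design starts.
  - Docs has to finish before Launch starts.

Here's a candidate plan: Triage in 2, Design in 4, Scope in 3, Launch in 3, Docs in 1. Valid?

Scope must be scheduled before Design — holds.
Launch must come after Triage — holds.
Scope must come after Triage — holds.
Docs has to finish before Launch starts — holds.
Triage has to finish before Design starts — holds.
Docs has to finish before Design starts — holds.
Scope happens in the same slot as Launch — holds.
Docs has to finish before Scope starts — holds.

Yes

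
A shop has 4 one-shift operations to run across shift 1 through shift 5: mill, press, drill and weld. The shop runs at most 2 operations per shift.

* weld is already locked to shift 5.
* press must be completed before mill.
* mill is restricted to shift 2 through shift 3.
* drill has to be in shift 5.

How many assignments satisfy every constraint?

3

Enumerating: press=shift 1, drill=shift 5, weld=shift 5, mill=shift 2 | weld in shift 5, mill in shift 3, press in shift 1, drill in shift 5 | drill in shift 5; mill in shift 3; press in shift 2; weld in shift 5.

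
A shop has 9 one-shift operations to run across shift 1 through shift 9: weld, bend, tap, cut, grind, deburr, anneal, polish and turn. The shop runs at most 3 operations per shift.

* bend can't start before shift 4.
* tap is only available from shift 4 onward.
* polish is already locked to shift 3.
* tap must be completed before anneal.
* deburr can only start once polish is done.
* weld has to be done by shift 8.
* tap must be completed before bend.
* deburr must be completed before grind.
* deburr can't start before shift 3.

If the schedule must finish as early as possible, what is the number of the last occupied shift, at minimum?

The precedence chain requires at least 3 distinct shifts.
With at most 3 per shift and 9 operations, at least 3 shifts are needed.
Propagating the time windows through the other constraints, bend can't land before shift 5, so the schedule must run through at least shift 5.
5 works (last occupied shift: shift 5): for example turn in shift 1, deburr in shift 4, anneal in shift 5, cut in shift 1, weld in shift 1, tap in shift 4, grind in shift 5, polish in shift 3, bend in shift 5.

shift 5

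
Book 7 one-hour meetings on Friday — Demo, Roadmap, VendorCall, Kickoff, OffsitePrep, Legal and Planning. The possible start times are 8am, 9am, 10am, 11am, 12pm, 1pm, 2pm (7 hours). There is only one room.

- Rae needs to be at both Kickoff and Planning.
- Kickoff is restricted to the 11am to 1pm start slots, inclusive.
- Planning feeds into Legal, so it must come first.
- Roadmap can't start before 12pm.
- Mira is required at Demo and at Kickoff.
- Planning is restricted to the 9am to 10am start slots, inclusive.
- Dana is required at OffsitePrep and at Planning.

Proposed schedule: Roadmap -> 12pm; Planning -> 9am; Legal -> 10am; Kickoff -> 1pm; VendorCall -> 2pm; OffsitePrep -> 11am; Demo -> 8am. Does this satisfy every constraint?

Dana is required at OffsitePrep and at Planning — holds.
There is only one room — holds.
Planning feeds into Legal, so it must come first — holds.
Rae needs to be at both Kickoff and Planning — holds.
Kickoff is restricted to the 11am to 1pm start slots, inclusive — holds.
Mira is required at Demo and at Kickoff — holds.
Roadmap can't start before 12pm — holds.
Planning is restricted to the 9am to 10am start slots, inclusive — holds.

Yes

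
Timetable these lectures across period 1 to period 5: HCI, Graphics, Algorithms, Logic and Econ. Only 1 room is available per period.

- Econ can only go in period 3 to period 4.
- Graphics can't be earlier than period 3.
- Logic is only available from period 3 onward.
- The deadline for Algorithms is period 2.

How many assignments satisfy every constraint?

Splitting on HCI: it can be period 1 (4), period 2 (4). Listing each branch's schedules as (Graphics, Algorithms, Logic, Econ) by period number:
HCI=period 1: (3,2,5,4) (4,2,5,3) (5,2,3,4) (5,2,4,3) — 4.
HCI=period 2: (3,1,5,4) (4,1,5,3) (5,1,3,4) (5,1,4,3) — 4.
Summing: 4 + 4 = 8.

8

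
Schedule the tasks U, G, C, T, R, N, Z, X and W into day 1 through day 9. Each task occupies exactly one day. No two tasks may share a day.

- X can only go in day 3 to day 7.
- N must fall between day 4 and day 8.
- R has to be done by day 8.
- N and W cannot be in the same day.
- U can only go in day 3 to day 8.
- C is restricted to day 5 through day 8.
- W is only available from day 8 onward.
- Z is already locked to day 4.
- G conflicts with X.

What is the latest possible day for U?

day 8

U is available from day 3; U's own window allows nothing later than day 8.
U at day 8 is achievable: T=day 7; Z=day 4; G=day 2; W=day 9; U=day 8; N=day 6; R=day 1; C=day 5; X=day 3.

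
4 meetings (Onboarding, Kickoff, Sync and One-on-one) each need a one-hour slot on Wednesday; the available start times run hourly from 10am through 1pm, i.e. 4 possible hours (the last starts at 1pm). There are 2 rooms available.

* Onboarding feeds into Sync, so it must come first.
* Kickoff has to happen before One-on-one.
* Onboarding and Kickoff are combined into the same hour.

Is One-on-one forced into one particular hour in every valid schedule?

No

One-on-one can be 11am (e.g. Kickoff=10am; Onboarding=10am; One-on-one=11am; Sync=11am) or 12pm (e.g. Kickoff=10am; One-on-one=12pm; Onboarding=10am; Sync=11am).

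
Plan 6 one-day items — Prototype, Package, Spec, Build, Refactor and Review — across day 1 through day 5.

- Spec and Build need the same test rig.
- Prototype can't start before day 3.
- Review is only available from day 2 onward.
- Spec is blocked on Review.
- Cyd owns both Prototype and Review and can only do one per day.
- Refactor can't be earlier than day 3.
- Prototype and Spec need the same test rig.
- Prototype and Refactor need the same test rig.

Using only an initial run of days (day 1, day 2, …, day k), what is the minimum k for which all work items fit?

4

The precedence chain requires at least 2 distinct days.
Prototype can't be placed before day 3, so the schedule must run through at least day 3.
Could 3 days be enough, i.e. nothing placed later than day 3? No: Prototype's window within 3 days is {day 3}; Refactor's window within 3 days is {day 3}; Refactor can't share with Prototype (day 3) → nothing is left.
So 3 days is not enough.
4 works (last occupied day: day 4): for example Refactor=day 4; Build=day 1; Spec=day 4; Prototype=day 3; Review=day 2; Package=day 1.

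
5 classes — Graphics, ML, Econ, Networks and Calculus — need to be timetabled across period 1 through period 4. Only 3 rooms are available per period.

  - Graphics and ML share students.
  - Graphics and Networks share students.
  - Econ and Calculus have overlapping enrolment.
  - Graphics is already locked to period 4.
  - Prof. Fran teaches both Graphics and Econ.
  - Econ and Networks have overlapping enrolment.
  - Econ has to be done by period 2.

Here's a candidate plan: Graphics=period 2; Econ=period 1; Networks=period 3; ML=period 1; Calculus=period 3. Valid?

Econ and Calculus have overlapping enrolment — holds.
Econ has to be done by period 2 — holds.
Graphics and ML share students — holds.
Graphics is already locked to period 4 — violated.
Only 3 rooms are available per period — holds.
Econ and Networks have overlapping enrolment — holds.
Prof. Fran teaches both Graphics and Econ — holds.
Graphics and Networks share students — holds.

Invalid. Graphics is already locked to period 4.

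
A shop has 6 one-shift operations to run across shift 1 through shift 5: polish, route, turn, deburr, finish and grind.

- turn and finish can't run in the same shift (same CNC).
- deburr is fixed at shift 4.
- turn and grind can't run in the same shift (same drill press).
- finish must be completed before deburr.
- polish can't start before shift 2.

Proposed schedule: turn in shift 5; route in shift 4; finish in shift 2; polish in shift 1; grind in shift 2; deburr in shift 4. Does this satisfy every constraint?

No. polish can't start before shift 2 is not satisfied.

finish must be completed before deburr — holds.
polish can't start before shift 2 — violated.
turn and finish can't run in the same shift (same CNC) — holds.
turn and grind can't run in the same shift (same drill press) — holds.
deburr is fixed at shift 4 — holds.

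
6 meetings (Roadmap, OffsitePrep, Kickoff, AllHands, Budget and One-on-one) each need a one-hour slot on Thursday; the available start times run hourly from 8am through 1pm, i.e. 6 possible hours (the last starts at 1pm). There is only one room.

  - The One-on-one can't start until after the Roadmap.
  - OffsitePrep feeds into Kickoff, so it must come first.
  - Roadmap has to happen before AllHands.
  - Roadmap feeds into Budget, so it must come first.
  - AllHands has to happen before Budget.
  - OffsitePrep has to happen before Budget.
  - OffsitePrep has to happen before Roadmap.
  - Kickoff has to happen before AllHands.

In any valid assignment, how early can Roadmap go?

9am

Precedence pushes Roadmap to at least 9am; downstream work caps Roadmap at 11am.
Roadmap at 9am is achievable: Kickoff -> 10am, One-on-one -> 1pm, AllHands -> 11am, OffsitePrep -> 8am, Budget -> 12pm, Roadmap -> 9am.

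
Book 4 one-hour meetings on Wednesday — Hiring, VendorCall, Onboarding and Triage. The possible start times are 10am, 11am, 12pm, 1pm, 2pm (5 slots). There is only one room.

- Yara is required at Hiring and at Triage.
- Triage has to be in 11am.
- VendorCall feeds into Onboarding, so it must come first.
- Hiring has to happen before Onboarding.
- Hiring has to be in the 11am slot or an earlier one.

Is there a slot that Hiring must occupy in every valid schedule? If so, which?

Hiring's window is 10am–11am.
Triage is fixed at 11am, and Hiring can't share a slot with Triage.
So Hiring must be 10am.

10am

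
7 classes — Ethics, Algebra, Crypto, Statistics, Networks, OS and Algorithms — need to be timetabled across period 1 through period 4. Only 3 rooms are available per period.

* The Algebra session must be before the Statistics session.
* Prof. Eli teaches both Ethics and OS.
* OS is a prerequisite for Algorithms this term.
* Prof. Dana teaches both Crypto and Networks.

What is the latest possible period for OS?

Downstream work caps OS at period 3.
OS at period 3 is achievable: Statistics -> period 2, Ethics -> period 1, Crypto -> period 1, Algorithms -> period 4, Algebra -> period 1, Networks -> period 2, OS -> period 3.

period 3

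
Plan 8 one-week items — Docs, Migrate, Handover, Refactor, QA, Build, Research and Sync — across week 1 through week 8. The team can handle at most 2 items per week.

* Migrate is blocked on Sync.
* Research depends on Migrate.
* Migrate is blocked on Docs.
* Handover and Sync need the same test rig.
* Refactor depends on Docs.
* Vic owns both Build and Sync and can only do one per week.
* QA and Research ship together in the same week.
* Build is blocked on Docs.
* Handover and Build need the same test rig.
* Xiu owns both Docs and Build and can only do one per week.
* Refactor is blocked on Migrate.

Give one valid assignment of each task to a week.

Handover in week 3, Build in week 2, Refactor in week 3, Migrate in week 2, Sync in week 1, QA in week 4, Docs in week 1, Research in week 4

Checking: Sync(week 1) before Migrate(week 2); Docs(week 1) before Migrate(week 2); Migrate(week 2) before Refactor(week 3); Migrate(week 2) before Research(week 4); Docs(week 1) before Refactor(week 3); Docs(week 1) before Build(week 2); Docs(week 1) != Build(week 2); Build(week 2) != Sync(week 1); Handover(week 3) != Sync(week 1); Handover(week 3) != Build(week 2); QA = Research = week 4; max 2 per week (cap 2).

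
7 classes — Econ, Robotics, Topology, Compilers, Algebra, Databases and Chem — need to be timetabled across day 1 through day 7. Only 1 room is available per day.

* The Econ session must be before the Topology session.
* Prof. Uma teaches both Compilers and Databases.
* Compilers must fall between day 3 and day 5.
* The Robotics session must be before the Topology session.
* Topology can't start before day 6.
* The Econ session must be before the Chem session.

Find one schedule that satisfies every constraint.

Databases -> day 7, Compilers -> day 3, Algebra -> day 5, Robotics -> day 2, Chem -> day 4, Topology -> day 6, Econ -> day 1

Checking: Econ(day 1) before Topology(day 6); Robotics(day 2) before Topology(day 6); Econ(day 1) before Chem(day 4); Compilers(day 3) != Databases(day 7); Compilers=day 3 in [day 3,day 5]; Topology=day 6 in [day 6,day 7]; max 1 per day (cap 1).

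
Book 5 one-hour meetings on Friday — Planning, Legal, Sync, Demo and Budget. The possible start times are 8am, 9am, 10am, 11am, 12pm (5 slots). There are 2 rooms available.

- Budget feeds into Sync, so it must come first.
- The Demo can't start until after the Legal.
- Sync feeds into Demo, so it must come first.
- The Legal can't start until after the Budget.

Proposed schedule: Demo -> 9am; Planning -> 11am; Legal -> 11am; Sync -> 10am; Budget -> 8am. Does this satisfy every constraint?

Invalid. The Demo can't start until after the Legal.

The Demo can't start until after the Legal — violated.
Budget feeds into Sync, so it must come first — holds.
The Legal can't start until after the Budget — holds.
Sync feeds into Demo, so it must come first — violated.
There are 2 rooms available — holds.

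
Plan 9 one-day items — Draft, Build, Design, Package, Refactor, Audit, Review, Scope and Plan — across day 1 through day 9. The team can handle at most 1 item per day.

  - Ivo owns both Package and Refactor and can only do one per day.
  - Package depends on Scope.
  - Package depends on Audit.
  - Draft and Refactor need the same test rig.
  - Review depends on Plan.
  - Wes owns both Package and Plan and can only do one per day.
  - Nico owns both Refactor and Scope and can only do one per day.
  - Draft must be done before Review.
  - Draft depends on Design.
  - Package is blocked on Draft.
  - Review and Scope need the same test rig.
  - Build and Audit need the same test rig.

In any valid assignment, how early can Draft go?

Precedence pushes Draft to at least day 2; downstream work caps Draft at day 8.
Draft at day 2 is achievable: Plan in day 6, Audit in day 3, Package in day 5, Draft in day 2, Design in day 1, Build in day 8, Refactor in day 9, Review in day 7, Scope in day 4.

day 2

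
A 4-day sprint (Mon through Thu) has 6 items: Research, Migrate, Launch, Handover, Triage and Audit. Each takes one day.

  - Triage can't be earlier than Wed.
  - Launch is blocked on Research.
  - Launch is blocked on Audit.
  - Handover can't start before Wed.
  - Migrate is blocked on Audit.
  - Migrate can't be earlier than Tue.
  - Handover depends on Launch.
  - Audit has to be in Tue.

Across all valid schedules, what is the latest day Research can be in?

Downstream work caps Research at Tue.
Research at Tue is achievable: Handover in Thu; Research in Tue; Triage in Wed; Migrate in Wed; Launch in Wed; Audit in Tue.

Tue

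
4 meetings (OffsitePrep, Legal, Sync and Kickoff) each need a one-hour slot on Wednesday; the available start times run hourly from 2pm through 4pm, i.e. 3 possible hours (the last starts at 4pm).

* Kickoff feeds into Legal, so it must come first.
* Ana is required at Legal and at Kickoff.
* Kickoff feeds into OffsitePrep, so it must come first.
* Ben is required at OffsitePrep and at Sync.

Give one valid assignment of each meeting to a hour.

Kickoff=2pm; OffsitePrep=3pm; Legal=3pm; Sync=2pm

Checking: Kickoff(2pm) before Legal(3pm); Kickoff(2pm) before OffsitePrep(3pm); Legal(3pm) != Kickoff(2pm); OffsitePrep(3pm) != Sync(2pm).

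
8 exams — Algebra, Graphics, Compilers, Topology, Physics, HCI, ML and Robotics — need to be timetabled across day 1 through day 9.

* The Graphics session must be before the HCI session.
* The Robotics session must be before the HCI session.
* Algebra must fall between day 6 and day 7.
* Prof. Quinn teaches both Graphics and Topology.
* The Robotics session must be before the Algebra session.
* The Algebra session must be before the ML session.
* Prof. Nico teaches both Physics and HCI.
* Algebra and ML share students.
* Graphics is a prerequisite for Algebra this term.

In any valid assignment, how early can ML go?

day 7

Precedence pushes ML to at least day 7.
ML at day 7 is achievable: Algebra=day 6; ML=day 7; Compilers=day 1; HCI=day 2; Graphics=day 1; Physics=day 1; Robotics=day 1; Topology=day 2.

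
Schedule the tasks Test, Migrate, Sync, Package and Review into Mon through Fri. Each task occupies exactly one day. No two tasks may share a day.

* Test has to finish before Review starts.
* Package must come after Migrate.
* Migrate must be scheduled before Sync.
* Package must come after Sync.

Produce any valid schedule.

Sync in Tue; Migrate in Mon; Review in Fri; Test in Thu; Package in Wed

Checking: Sync(Tue) before Package(Wed); Migrate(Mon) before Package(Wed); Migrate(Mon) before Sync(Tue); Test(Thu) before Review(Fri); max 1 per day (cap 1).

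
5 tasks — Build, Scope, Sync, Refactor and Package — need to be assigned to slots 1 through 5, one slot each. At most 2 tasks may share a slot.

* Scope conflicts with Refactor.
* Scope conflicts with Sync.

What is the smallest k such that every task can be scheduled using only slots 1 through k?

With at most 2 per slot and 5 tasks, at least 3 slots are needed.
3 works (last occupied slot: 3): for example Build=1; Scope=1; Refactor=2; Package=3; Sync=2.

3 slots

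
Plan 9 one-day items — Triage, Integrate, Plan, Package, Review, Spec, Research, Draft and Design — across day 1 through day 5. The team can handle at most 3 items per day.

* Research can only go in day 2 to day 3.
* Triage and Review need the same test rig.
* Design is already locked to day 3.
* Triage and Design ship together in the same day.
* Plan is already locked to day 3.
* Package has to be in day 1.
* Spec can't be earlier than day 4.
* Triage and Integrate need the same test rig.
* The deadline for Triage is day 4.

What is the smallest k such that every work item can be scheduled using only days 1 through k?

With at most 3 per day and 9 work items, at least 3 days are needed.
Spec can't be placed before day 4, so the schedule must run through at least day 4.
4 works (last occupied day: day 4): for example Package=day 1; Integrate=day 1; Plan=day 3; Design=day 3; Spec=day 4; Triage=day 3; Review=day 1; Draft=day 2; Research=day 2.

4 days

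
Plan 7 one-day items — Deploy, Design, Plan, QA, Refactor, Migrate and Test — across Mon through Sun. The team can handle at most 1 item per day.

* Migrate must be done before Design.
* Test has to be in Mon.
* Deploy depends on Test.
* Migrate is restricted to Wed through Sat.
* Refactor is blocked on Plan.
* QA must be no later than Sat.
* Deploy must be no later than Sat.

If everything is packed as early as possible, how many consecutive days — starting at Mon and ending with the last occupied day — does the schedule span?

7

The precedence chain requires at least 2 distinct days.
With at most 1 per day and 7 work items, at least 7 days are needed.
Propagating the time windows through the other constraints, Design can't land before Thu — that is day 4 counting from Mon — so the schedule must run through at least 4 days.
7 works (last occupied day: Sun): for example QA in Thu, Plan in Sat, Deploy in Tue, Refactor in Sun, Test in Mon, Migrate in Wed, Design in Fri.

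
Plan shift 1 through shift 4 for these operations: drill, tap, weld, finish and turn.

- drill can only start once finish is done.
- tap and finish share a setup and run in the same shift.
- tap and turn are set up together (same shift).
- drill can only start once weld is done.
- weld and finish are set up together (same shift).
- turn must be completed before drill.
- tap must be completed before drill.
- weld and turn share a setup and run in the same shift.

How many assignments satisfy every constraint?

Splitting on drill: it can be shift 2 (1), shift 3 (2), shift 4 (3). Listing each branch's schedules as (tap, weld, finish, turn) by shift number:
drill=shift 2: (1,1,1,1) — 1.
drill=shift 3: (1,1,1,1) (2,2,2,2) — 2.
drill=shift 4: (1,1,1,1) (2,2,2,2) (3,3,3,3) — 3.
Summing: 1 + 2 + 3 = 6.

6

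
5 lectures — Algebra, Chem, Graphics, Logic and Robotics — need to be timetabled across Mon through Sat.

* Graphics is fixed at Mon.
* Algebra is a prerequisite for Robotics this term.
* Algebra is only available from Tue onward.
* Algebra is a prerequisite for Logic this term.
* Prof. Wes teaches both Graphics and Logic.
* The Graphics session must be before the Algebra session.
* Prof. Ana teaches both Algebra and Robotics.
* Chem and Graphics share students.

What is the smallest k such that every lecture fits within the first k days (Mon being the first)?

3

The precedence chain requires at least 3 distinct days.
3 works (last occupied day: Wed): for example Algebra -> Tue, Logic -> Wed, Chem -> Tue, Graphics -> Mon, Robotics -> Wed.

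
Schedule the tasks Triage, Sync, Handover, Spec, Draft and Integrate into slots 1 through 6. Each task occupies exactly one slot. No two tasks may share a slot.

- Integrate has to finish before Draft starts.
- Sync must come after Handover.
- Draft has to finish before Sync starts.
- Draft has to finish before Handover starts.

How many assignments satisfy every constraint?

Splitting on Sync: it can be 4 (2), 5 (8), 6 (20). Listing each branch's schedules as (Triage, Handover, Spec, Draft, Integrate):
Sync=4: (5,3,6,2,1) (6,3,5,2,1) — 2.
Sync=5: (1,4,6,3,2) (2,4,6,3,1) (3,4,6,2,1) (4,3,6,2,1) (6,3,4,2,1) (6,4,1,3,2) (6,4,2,3,1) (6,4,3,2,1) — 8.
Sync=6: (1,4,5,3,2) (1,5,2,4,3) (1,5,3,4,2) (1,5,4,3,2) (2,4,5,3,1) (2,5,1,4,3) (2,5,3,4,1) (2,5,4,3,1) (3,4,5,2,1) (3,5,1,4,2) (3,5,2,4,1) (3,5,4,2,1) (4,3,5,2,1) (4,5,1,3,2) (4,5,2,3,1) (4,5,3,2,1) (5,3,4,2,1) (5,4,1,3,2) (5,4,2,3,1) (5,4,3,2,1) — 20.
Summing: 2 + 8 + 20 = 30.

30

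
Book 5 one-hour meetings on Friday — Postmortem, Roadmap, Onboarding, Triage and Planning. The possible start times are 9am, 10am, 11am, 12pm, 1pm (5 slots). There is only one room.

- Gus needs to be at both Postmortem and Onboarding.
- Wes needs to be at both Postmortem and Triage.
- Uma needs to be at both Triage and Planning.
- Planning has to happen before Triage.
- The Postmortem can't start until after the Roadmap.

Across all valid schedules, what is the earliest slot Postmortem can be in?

Precedence pushes Postmortem to at least 10am.
Postmortem at 10am is achievable: Roadmap=9am, Onboarding=1pm, Postmortem=10am, Triage=12pm, Planning=11am.

10am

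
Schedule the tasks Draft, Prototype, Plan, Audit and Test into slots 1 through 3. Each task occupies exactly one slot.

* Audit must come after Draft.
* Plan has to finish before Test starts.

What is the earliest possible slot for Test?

Precedence pushes Test to at least 2.
Test at 2 is achievable: Plan=1, Prototype=1, Test=2, Draft=1, Audit=2.

2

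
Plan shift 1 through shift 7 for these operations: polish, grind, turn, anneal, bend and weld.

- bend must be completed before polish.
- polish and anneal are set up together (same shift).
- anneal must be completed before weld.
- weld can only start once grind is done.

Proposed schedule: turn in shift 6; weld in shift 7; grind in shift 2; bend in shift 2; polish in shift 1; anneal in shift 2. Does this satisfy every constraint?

polish and anneal are set up together (same shift) — violated.
bend must be completed before polish — violated.
weld can only start once grind is done — holds.
anneal must be completed before weld — holds.

No. bend must be completed before polish is not satisfied.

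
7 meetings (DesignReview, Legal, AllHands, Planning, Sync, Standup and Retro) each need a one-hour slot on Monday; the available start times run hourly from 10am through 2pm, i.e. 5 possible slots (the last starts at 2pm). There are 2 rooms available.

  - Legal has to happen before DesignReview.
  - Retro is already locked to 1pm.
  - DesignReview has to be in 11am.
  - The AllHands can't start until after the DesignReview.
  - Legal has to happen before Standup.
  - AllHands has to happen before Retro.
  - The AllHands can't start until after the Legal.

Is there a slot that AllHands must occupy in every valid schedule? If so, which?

12pm

DesignReview is fixed at 11am and must come before AllHands, so AllHands is at least 12pm.
Retro is fixed at 1pm and must come after AllHands, so AllHands is at most 12pm.
So AllHands must be 12pm.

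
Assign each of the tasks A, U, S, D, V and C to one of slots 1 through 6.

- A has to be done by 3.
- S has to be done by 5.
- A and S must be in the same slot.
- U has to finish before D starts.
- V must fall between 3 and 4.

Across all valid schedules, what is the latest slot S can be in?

S's own window allows nothing later than 5; S must be in the same slot as A, which can't be after 3, so S is at most 3.
S at 3 is achievable: S -> 3; C -> 1; U -> 1; A -> 3; D -> 2; V -> 3.

3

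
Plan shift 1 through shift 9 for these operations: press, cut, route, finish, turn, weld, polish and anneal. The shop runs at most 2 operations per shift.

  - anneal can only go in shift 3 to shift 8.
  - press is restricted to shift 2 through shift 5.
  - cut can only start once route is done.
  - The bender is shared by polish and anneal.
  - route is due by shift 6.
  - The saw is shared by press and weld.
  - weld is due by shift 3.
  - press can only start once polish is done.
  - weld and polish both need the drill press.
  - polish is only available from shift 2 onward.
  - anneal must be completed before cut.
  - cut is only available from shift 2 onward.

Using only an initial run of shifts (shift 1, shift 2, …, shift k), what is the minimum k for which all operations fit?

The precedence chain requires at least 2 distinct shifts.
With at most 2 per shift and 8 operations, at least 4 shifts are needed.
Propagating the time windows through the other constraints, cut can't land before shift 4, so the schedule must run through at least shift 4.
4 works (last occupied shift: shift 4): for example weld=shift 1, turn=shift 4, press=shift 3, polish=shift 2, finish=shift 2, cut=shift 4, anneal=shift 3, route=shift 1.

4 shifts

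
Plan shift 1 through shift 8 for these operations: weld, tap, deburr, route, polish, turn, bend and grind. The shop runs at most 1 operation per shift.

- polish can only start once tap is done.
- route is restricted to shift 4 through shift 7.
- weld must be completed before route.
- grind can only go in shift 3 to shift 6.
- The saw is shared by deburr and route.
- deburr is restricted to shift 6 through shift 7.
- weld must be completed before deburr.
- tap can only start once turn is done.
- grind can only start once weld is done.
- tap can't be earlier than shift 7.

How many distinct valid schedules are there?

20

Splitting on weld: it can be shift 1 (8), shift 2 (8), shift 3 (4). Listing each branch's schedules as (tap, deburr, route, polish, turn, bend, grind) by shift number:
weld=shift 1: (7,6,4,8,2,3,5) (7,6,4,8,2,5,3) (7,6,4,8,3,2,5) (7,6,4,8,5,2,3) (7,6,5,8,2,3,4) (7,6,5,8,2,4,3) (7,6,5,8,3,2,4) (7,6,5,8,4,2,3) — 8.
weld=shift 2: (7,6,4,8,1,3,5) (7,6,4,8,1,5,3) (7,6,4,8,3,1,5) (7,6,4,8,5,1,3) (7,6,5,8,1,3,4) (7,6,5,8,1,4,3) (7,6,5,8,3,1,4) (7,6,5,8,4,1,3) — 8.
weld=shift 3: (7,6,4,8,1,2,5) (7,6,4,8,2,1,5) (7,6,5,8,1,2,4) (7,6,5,8,2,1,4) — 4.
Summing: 8 + 8 + 4 = 20.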